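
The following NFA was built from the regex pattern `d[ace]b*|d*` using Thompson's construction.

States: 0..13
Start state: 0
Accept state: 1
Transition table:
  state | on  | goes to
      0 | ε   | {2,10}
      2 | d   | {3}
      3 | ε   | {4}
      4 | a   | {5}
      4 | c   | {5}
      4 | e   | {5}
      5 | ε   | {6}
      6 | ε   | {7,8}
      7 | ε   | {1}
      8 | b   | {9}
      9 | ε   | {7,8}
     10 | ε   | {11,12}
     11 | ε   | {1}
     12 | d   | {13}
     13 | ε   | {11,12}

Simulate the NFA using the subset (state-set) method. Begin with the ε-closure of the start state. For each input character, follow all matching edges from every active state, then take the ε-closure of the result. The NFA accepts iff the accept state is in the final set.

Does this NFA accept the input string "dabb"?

initial (ε-close {0}): {0,1,2,10,11,12}
'd' @ 1: {1,3,4,11,12,13}  [accepting]
'a' @ 2: {1,5,6,7,8}  [accepting]
'b' @ 3: {1,7,8,9}  [accepting]
'b' @ 4: {1,7,8,9}  [accepting]
final: {1,7,8,9}; accept 1 in set

Answer: ACCEPT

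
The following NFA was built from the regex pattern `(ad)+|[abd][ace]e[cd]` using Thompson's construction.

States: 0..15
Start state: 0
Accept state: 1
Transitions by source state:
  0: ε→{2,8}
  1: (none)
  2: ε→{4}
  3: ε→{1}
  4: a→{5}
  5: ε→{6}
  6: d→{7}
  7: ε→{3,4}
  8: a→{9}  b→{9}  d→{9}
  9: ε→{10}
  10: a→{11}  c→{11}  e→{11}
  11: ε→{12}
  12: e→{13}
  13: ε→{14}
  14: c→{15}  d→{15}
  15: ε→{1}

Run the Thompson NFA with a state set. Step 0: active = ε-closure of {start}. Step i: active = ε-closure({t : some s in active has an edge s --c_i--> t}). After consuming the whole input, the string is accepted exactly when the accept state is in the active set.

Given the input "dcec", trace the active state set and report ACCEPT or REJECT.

initial (ε-close {0}): {0,2,4,8}
'd' @ 1: {9,10}
'c' @ 2: {11,12}
'e' @ 3: {13,14}
'c' @ 4: {1,15}  (accept∈set)
end set {1,15} — state 1 in

Answer: ACCEPT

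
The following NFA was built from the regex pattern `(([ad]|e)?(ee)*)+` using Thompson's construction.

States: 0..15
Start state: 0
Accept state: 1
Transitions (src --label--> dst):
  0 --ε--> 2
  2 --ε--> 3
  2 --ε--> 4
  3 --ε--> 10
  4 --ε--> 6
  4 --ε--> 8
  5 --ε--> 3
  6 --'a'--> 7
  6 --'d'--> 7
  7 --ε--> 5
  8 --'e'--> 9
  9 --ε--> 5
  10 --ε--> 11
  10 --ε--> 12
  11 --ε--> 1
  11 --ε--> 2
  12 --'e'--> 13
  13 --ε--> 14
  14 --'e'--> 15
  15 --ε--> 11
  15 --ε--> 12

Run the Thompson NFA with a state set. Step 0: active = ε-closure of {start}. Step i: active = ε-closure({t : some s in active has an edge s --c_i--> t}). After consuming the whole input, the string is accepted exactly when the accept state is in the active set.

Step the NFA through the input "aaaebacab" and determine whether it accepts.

Answer: REJECT

Derivation:
start: ε-closure({0}) = {0,1,2,3,4,6,8,10,11,12}
'a' @ 1: {1,2,3,4,5,6,7,8,10,11,12}  [accepting]
'a' @ 2: {1,2,3,4,5,6,7,8,10,11,12}  [accepting]
'a' @ 3: {1,2,3,4,5,6,7,8,10,11,12}  [accepting]
'e' @ 4: {1,2,3,4,5,6,8,9,10,11,12,13,14}  [accepting]
'b' @ 5: {}  — no active states
rest 'acab' ignored (set empty)
after full input: {}  (accept=1 not in)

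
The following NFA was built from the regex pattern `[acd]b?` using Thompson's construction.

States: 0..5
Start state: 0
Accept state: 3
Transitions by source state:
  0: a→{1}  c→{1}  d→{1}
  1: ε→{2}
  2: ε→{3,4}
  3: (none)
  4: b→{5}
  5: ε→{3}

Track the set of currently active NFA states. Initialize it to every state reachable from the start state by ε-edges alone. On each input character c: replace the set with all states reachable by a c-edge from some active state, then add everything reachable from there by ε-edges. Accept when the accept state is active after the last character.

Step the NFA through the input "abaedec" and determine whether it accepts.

Answer: REJECT

Steps:
start: ε-closure({0}) = {0}
'a' @ 1: {1,2,3,4}  ✓accept
'b' @ 2: {3,5}  ✓accept
'a' @ 3: {}  — no active states
rest 'edec' ignored (set empty)
after full input: {}  (accept=3 not in)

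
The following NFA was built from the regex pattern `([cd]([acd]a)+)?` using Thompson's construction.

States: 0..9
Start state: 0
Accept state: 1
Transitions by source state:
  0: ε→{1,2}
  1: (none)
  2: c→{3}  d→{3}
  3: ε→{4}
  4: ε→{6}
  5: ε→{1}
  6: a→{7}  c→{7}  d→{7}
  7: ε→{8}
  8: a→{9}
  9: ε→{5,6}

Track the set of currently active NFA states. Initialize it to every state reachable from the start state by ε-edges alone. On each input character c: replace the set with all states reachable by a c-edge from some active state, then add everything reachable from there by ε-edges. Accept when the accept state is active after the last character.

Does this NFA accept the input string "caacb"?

Answer: REJECT

Derivation:
S₀ = ε-closure({0}) = {0,1,2}
'c' @ 1: {3,4,6}
'a' @ 2: {7,8}
'a' @ 3: {1,5,6,9}  ✓accept
'c' @ 4: {7,8}
'b' @ 5: {}  — state set empty
after full input: {}  (accept=1 not in)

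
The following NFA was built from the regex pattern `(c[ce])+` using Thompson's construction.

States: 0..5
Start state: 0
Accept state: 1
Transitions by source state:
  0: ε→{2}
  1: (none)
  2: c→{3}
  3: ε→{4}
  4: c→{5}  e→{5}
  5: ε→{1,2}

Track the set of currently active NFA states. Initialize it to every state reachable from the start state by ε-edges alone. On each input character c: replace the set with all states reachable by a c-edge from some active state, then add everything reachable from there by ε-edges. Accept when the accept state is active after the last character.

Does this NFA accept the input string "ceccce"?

Answer: ACCEPT

Trace:
S₀ = ε-closure({0}) = {0,2}
'c' @ 1: {3,4}
'e' @ 2: {1,2,5}  ✓accept
'c' @ 3: {3,4}
'c' @ 4: {1,2,5}  ✓accept
'c' @ 5: {3,4}
'e' @ 6: {1,2,5}  ✓accept
after full input: {1,2,5}  (accept=1 in)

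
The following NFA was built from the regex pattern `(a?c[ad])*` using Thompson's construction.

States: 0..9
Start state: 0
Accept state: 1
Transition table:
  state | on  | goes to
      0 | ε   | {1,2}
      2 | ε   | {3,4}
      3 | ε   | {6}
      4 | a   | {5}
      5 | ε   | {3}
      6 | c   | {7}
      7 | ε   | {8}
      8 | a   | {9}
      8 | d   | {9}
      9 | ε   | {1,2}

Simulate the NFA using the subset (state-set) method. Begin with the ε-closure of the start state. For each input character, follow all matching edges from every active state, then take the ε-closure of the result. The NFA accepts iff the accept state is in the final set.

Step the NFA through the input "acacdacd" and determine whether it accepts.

start: ε-closure({0}) = {0,1,2,3,4,6}
'a' @ 1: {3,5,6}
'c' @ 2: {7,8}
'a' @ 3: {1,2,3,4,6,9}  ✓accept
'c' @ 4: {7,8}
'd' @ 5: {1,2,3,4,6,9}  ✓accept
'a' @ 6: {3,5,6}
'c' @ 7: {7,8}
'd' @ 8: {1,2,3,4,6,9}  ✓accept
after full input: {1,2,3,4,6,9}  (accept=1 in)

Answer: ACCEPT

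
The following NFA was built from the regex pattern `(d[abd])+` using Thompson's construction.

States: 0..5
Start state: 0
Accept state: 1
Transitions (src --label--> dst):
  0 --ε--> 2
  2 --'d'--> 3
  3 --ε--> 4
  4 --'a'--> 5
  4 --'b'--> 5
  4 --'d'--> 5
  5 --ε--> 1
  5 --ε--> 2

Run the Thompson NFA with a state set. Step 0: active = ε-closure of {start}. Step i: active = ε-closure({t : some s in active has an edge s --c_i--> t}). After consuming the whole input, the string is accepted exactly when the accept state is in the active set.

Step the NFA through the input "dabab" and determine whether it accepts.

Answer: REJECT

Derivation:
S₀ = ε-closure({0}) = {0,2}
'd' @ 1: {3,4}
'a' @ 2: {1,2,5}  [accepting]
'b' @ 3: {}  — state set empty
rest 'ab' ignored (set empty)
final: {}; accept 1 not in set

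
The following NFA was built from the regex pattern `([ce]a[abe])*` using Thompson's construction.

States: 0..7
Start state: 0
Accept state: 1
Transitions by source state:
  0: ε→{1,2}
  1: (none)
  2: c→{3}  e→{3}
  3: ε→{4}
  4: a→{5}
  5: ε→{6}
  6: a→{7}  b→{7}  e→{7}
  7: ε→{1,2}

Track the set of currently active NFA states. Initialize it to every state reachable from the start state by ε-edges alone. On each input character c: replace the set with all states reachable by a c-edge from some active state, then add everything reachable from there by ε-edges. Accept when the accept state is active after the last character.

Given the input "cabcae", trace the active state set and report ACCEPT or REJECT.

S₀ = ε-closure({0}) = {0,1,2}
'c' @ 1: {3,4}
'a' @ 2: {5,6}
'b' @ 3: {1,2,7}  ✓accept
'c' @ 4: {3,4}
'a' @ 5: {5,6}
'e' @ 6: {1,2,7}  ✓accept
final: {1,2,7}; accept 1 in set

Answer: ACCEPT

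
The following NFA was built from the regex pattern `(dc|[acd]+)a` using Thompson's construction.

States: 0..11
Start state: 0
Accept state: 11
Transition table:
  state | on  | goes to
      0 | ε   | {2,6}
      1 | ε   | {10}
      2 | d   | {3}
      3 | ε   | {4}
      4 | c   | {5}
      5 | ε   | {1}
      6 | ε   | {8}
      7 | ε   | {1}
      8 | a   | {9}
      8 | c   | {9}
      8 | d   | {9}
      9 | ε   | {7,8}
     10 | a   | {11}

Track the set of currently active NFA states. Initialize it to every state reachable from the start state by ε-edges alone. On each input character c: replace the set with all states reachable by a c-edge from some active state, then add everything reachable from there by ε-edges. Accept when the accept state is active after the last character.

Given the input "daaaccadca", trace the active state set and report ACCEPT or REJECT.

start: ε-closure({0}) = {0,2,6,8}
'd' @ 1: {1,3,4,7,8,9,10}
'a' @ 2: {1,7,8,9,10,11}  ✓accept
'a' @ 3: {1,7,8,9,10,11}  ✓accept
'a' @ 4: {1,7,8,9,10,11}  ✓accept
'c' @ 5: {1,7,8,9,10}
'c' @ 6: {1,7,8,9,10}
'a' @ 7: {1,7,8,9,10,11}  ✓accept
'd' @ 8: {1,7,8,9,10}
'c' @ 9: {1,7,8,9,10}
'a' @ 10: {1,7,8,9,10,11}  ✓accept
after full input: {1,7,8,9,10,11}  (accept=11 in)

Answer: ACCEPT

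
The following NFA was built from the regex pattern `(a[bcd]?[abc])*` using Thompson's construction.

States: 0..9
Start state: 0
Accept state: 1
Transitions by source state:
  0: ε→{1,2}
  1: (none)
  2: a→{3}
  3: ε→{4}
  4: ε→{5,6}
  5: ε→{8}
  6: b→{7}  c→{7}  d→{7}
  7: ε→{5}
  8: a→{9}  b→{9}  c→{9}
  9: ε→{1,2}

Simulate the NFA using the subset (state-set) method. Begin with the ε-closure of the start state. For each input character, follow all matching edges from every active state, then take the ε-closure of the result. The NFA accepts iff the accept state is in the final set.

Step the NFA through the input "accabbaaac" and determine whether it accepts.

initial (ε-close {0}): {0,1,2}
'a' @ 1: {3,4,5,6,8}
'c' @ 2: {1,2,5,7,8,9}  (accept∈set)
'c' @ 3: {1,2,9}  (accept∈set)
'a' @ 4: {3,4,5,6,8}
'b' @ 5: {1,2,5,7,8,9}  (accept∈set)
'b' @ 6: {1,2,9}  (accept∈set)
'a' @ 7: {3,4,5,6,8}
'a' @ 8: {1,2,9}  (accept∈set)
'a' @ 9: {3,4,5,6,8}
'c' @ 10: {1,2,5,7,8,9}  (accept∈set)
end set {1,2,5,7,8,9} — state 1 in

Answer: ACCEPT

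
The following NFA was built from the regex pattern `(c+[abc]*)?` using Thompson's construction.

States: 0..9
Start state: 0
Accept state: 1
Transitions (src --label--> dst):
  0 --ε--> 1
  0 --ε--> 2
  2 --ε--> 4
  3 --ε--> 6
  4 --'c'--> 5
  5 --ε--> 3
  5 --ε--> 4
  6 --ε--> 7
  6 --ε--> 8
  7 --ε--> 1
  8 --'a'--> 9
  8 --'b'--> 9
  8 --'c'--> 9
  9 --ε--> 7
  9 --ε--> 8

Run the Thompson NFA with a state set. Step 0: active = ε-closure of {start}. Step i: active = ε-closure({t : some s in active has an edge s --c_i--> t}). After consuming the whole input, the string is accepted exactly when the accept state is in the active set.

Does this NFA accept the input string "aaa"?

Answer: REJECT

Trace:
start: ε-closure({0}) = {0,1,2,4}
'a' @ 1: {}  — state set empty
rest 'aa' ignored (set empty)
after full input: {}  (accept=1 not in)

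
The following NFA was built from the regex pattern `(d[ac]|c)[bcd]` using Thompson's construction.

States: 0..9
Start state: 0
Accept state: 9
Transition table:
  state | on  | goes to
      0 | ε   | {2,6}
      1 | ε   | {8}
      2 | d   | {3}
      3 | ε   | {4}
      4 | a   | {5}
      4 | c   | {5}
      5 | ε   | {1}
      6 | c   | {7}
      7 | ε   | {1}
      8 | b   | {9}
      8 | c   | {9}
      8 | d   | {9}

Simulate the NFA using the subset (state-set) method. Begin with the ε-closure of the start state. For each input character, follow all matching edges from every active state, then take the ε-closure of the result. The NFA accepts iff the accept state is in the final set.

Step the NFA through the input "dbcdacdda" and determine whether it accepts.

Answer: REJECT

Steps:
S₀ = ε-closure({0}) = {0,2,6}
'd' @ 1: {3,4}
'b' @ 2: {}  — no active states
rest 'cdacdda' ignored (set empty)
after full input: {}  (accept=9 not in)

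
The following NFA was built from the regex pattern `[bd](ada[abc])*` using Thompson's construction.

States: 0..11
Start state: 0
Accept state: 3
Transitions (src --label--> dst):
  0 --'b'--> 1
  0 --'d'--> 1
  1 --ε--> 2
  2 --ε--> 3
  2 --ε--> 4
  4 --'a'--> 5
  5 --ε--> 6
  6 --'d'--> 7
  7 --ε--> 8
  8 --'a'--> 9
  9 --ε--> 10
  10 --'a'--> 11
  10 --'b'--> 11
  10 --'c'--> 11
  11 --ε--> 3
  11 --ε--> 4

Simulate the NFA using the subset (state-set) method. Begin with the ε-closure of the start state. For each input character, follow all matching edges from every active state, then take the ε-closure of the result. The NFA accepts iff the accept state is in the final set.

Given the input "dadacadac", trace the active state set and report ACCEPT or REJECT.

S₀ = ε-closure({0}) = {0}
'd' @ 1: {1,2,3,4}  [accepting]
'a' @ 2: {5,6}
'd' @ 3: {7,8}
'a' @ 4: {9,10}
'c' @ 5: {3,4,11}  [accepting]
'a' @ 6: {5,6}
'd' @ 7: {7,8}
'a' @ 8: {9,10}
'c' @ 9: {3,4,11}  [accepting]
end set {3,4,11} — state 3 in

Answer: ACCEPT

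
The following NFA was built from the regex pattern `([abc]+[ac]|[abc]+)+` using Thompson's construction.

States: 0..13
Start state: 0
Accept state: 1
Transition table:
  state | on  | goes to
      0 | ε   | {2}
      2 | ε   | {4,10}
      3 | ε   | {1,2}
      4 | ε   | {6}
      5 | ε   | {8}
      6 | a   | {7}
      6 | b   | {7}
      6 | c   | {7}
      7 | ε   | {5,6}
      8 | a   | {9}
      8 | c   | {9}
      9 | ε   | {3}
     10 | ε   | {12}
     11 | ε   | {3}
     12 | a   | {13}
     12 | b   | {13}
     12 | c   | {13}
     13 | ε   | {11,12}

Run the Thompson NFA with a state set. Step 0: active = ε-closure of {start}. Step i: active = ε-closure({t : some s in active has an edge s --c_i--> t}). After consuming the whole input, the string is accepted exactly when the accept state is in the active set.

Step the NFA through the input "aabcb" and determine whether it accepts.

S₀ = ε-closure({0}) = {0,2,4,6,10,12}
'a' @ 1: {1,2,3,4,5,6,7,8,10,11,12,13}  [accepting]
'a' @ 2: {1,2,3,4,5,6,7,8,9,10,11,12,13}  [accepting]
'b' @ 3: {1,2,3,4,5,6,7,8,10,11,12,13}  [accepting]
'c' @ 4: {1,2,3,4,5,6,7,8,9,10,11,12,13}  [accepting]
'b' @ 5: {1,2,3,4,5,6,7,8,10,11,12,13}  [accepting]
after full input: {1,2,3,4,5,6,7,8,10,11,12,13}  (accept=1 in)

Answer: ACCEPT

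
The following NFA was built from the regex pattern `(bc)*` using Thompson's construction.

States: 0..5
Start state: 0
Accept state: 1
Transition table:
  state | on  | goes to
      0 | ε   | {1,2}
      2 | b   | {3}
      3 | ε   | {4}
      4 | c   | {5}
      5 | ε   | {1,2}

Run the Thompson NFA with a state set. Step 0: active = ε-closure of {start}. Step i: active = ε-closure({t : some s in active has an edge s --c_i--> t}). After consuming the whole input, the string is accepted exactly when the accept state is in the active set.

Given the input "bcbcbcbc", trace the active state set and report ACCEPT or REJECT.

initial (ε-close {0}): {0,1,2}
'b' @ 1: {3,4}
'c' @ 2: {1,2,5}  (accept∈set)
'b' @ 3: {3,4}
'c' @ 4: {1,2,5}  (accept∈set)
'b' @ 5: {3,4}
'c' @ 6: {1,2,5}  (accept∈set)
'b' @ 7: {3,4}
'c' @ 8: {1,2,5}  (accept∈set)
final: {1,2,5}; accept 1 in set

Answer: ACCEPT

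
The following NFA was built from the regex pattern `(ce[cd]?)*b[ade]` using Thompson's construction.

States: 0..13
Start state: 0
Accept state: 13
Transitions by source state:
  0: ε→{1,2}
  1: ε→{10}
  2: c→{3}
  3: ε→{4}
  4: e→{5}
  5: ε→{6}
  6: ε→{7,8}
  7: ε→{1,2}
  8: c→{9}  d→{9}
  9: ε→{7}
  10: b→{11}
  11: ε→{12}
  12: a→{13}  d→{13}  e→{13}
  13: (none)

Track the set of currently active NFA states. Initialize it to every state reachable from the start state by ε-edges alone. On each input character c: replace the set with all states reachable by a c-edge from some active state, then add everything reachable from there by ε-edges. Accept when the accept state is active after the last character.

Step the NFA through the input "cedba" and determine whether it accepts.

start: ε-closure({0}) = {0,1,2,10}
'c' @ 1: {3,4}
'e' @ 2: {1,2,5,6,7,8,10}
'd' @ 3: {1,2,7,9,10}
'b' @ 4: {11,12}
'a' @ 5: {13}  [accepting]
final: {13}; accept 13 in set

Answer: ACCEPT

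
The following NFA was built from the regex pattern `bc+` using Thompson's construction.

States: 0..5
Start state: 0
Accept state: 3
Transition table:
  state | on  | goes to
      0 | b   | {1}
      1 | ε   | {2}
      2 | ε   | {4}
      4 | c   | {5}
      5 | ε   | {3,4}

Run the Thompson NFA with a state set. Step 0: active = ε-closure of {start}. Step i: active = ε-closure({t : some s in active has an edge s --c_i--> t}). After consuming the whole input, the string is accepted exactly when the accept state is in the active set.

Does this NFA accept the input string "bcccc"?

start: ε-closure({0}) = {0}
'b' @ 1: {1,2,4}
'c' @ 2: {3,4,5}  ✓accept
'c' @ 3: {3,4,5}  ✓accept
'c' @ 4: {3,4,5}  ✓accept
'c' @ 5: {3,4,5}  ✓accept
end set {3,4,5} — state 3 in

Answer: ACCEPT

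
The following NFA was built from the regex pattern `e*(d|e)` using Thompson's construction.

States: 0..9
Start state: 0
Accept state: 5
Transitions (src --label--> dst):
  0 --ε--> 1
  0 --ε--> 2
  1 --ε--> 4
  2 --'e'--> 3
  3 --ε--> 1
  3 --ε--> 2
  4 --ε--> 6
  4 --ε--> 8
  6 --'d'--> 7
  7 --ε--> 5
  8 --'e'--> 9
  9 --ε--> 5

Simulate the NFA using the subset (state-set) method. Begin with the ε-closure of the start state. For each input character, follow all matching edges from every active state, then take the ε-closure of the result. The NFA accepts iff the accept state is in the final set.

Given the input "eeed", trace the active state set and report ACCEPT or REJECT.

initial (ε-close {0}): {0,1,2,4,6,8}
'e' @ 1: {1,2,3,4,5,6,8,9}  (accept∈set)
'e' @ 2: {1,2,3,4,5,6,8,9}  (accept∈set)
'e' @ 3: {1,2,3,4,5,6,8,9}  (accept∈set)
'd' @ 4: {5,7}  (accept∈set)
end set {5,7} — state 5 in

Answer: ACCEPT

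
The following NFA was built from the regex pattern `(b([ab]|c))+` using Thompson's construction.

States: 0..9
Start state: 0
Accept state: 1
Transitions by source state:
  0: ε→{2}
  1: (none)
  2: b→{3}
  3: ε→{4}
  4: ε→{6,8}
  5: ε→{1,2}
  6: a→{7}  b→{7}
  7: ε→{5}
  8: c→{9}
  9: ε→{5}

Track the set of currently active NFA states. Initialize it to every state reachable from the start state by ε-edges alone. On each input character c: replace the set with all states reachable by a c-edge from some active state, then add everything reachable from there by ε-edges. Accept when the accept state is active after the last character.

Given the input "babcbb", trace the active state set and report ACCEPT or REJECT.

start: ε-closure({0}) = {0,2}
'b' @ 1: {3,4,6,8}
'a' @ 2: {1,2,5,7}  [accepting]
'b' @ 3: {3,4,6,8}
'c' @ 4: {1,2,5,9}  [accepting]
'b' @ 5: {3,4,6,8}
'b' @ 6: {1,2,5,7}  [accepting]
final: {1,2,5,7}; accept 1 in set

Answer: ACCEPT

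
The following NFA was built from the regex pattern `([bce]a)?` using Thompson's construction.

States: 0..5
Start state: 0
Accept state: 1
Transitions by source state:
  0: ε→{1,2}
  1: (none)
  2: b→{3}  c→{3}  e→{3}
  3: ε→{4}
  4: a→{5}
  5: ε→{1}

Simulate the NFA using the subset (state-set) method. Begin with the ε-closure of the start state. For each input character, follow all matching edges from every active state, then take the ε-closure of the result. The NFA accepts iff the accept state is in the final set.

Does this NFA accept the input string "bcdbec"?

Answer: REJECT

Derivation:
initial (ε-close {0}): {0,1,2}
'b' @ 1: {3,4}
'c' @ 2: {}  — dead — no transitions
rest 'dbec' ignored (set empty)
final: {}; accept 1 not in set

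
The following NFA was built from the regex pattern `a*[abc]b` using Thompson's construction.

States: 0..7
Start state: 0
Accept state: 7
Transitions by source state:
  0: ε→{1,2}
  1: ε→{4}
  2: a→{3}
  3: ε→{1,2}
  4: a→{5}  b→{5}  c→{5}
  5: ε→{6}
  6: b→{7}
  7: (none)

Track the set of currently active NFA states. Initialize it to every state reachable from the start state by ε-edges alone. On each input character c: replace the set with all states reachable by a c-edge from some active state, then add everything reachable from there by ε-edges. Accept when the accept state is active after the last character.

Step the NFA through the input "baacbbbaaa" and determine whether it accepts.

start: ε-closure({0}) = {0,1,2,4}
'b' @ 1: {5,6}
'a' @ 2: {}  — dead — no transitions
rest 'acbbbaaa' ignored (set empty)
final: {}; accept 7 not in set

Answer: REJECT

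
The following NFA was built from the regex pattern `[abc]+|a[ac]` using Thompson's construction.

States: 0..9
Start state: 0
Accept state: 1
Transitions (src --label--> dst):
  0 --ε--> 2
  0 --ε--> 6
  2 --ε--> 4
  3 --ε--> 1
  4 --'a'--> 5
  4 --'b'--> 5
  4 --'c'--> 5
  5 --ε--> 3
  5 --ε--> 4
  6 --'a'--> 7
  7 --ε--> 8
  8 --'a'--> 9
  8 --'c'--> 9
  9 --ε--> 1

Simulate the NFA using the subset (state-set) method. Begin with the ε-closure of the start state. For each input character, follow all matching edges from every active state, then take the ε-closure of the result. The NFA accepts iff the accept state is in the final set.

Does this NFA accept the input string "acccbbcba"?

Answer: ACCEPT

Derivation:
S₀ = ε-closure({0}) = {0,2,4,6}
'a' @ 1: {1,3,4,5,7,8}  [accepting]
'c' @ 2: {1,3,4,5,9}  [accepting]
'c' @ 3: {1,3,4,5}  [accepting]
'c' @ 4: {1,3,4,5}  [accepting]
'b' @ 5: {1,3,4,5}  [accepting]
'b' @ 6: {1,3,4,5}  [accepting]
'c' @ 7: {1,3,4,5}  [accepting]
'b' @ 8: {1,3,4,5}  [accepting]
'a' @ 9: {1,3,4,5}  [accepting]
after full input: {1,3,4,5}  (accept=1 in)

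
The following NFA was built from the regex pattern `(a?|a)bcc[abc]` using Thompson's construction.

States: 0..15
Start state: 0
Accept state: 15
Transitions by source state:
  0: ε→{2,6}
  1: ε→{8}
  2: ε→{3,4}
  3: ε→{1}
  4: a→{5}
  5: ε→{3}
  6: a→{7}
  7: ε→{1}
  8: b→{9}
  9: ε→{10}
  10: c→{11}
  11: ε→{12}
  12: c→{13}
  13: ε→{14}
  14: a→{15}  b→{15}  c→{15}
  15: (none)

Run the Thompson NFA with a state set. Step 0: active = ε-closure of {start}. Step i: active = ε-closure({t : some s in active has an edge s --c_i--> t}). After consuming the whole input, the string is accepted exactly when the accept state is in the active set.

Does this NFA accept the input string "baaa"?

initial (ε-close {0}): {0,1,2,3,4,6,8}
'b' @ 1: {9,10}
'a' @ 2: {}  — dead — no transitions
rest 'aa' ignored (set empty)
after full input: {}  (accept=15 not in)

Answer: REJECT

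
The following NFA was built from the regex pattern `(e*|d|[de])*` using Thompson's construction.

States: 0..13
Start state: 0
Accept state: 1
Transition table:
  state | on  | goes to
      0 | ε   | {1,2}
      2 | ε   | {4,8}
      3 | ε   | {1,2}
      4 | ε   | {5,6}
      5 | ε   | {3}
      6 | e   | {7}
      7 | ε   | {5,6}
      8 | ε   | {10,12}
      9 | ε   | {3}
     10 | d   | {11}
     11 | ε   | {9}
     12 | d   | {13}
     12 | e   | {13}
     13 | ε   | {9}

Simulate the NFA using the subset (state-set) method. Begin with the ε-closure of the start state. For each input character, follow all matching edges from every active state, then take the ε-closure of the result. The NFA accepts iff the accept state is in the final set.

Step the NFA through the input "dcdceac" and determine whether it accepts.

S₀ = ε-closure({0}) = {0,1,2,3,4,5,6,8,10,12}
'd' @ 1: {1,2,3,4,5,6,8,9,10,11,12,13}  (accept∈set)
'c' @ 2: {}  — dead — no transitions
rest 'dceac' ignored (set empty)
end set {} — state 1 not in

Answer: REJECT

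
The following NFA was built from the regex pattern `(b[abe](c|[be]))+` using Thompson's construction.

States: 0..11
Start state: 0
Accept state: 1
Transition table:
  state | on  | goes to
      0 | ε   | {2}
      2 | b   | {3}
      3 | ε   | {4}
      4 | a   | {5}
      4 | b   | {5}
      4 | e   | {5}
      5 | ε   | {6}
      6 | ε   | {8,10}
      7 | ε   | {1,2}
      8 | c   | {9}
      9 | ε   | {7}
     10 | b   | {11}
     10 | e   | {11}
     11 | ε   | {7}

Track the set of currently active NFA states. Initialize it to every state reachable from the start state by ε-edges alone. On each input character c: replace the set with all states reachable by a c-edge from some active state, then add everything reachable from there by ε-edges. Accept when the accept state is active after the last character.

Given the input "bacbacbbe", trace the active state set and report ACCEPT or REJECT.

start: ε-closure({0}) = {0,2}
'b' @ 1: {3,4}
'a' @ 2: {5,6,8,10}
'c' @ 3: {1,2,7,9}  [accepting]
'b' @ 4: {3,4}
'a' @ 5: {5,6,8,10}
'c' @ 6: {1,2,7,9}  [accepting]
'b' @ 7: {3,4}
'b' @ 8: {5,6,8,10}
'e' @ 9: {1,2,7,11}  [accepting]
final: {1,2,7,11}; accept 1 in set

Answer: ACCEPT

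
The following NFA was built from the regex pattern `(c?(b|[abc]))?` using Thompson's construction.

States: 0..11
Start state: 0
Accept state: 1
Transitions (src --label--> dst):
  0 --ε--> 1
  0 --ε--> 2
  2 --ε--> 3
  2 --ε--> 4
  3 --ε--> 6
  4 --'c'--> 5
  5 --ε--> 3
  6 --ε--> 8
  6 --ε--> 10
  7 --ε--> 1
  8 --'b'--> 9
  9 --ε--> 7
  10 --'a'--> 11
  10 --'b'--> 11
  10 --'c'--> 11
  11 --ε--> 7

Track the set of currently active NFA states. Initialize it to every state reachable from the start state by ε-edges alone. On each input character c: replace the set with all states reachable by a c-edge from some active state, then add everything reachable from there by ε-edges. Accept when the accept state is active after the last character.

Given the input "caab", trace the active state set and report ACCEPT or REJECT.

S₀ = ε-closure({0}) = {0,1,2,3,4,6,8,10}
'c' @ 1: {1,3,5,6,7,8,10,11}  [accepting]
'a' @ 2: {1,7,11}  [accepting]
'a' @ 3: {}  — dead — no transitions
rest 'b' ignored (set empty)
final: {}; accept 1 not in set

Answer: REJECT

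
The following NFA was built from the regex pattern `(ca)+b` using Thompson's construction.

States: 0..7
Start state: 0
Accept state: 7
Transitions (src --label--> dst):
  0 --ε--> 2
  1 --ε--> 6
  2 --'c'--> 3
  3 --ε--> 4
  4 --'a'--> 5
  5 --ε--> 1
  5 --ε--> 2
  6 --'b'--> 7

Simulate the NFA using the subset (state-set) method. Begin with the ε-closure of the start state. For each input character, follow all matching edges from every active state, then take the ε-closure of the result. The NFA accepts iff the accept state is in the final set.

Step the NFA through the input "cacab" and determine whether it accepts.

initial (ε-close {0}): {0,2}
'c' @ 1: {3,4}
'a' @ 2: {1,2,5,6}
'c' @ 3: {3,4}
'a' @ 4: {1,2,5,6}
'b' @ 5: {7}  [accepting]
final: {7}; accept 7 in set

Answer: ACCEPT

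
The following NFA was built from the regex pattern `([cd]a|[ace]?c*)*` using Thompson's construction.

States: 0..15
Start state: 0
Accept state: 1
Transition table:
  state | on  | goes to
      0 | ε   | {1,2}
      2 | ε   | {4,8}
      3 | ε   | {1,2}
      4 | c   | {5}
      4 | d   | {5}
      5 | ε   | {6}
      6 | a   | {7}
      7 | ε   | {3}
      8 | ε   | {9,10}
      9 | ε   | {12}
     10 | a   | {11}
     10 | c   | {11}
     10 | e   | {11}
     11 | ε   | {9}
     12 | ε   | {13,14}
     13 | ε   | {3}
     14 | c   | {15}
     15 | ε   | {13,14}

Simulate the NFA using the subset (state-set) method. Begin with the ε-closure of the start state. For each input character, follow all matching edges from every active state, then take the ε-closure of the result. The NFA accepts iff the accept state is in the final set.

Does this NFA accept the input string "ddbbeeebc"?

Answer: REJECT

Steps:
S₀ = ε-closure({0}) = {0,1,2,3,4,8,9,10,12,13,14}
'd' @ 1: {5,6}
'd' @ 2: {}  — dead — no transitions
rest 'bbeeebc' ignored (set empty)
final: {}; accept 1 not in set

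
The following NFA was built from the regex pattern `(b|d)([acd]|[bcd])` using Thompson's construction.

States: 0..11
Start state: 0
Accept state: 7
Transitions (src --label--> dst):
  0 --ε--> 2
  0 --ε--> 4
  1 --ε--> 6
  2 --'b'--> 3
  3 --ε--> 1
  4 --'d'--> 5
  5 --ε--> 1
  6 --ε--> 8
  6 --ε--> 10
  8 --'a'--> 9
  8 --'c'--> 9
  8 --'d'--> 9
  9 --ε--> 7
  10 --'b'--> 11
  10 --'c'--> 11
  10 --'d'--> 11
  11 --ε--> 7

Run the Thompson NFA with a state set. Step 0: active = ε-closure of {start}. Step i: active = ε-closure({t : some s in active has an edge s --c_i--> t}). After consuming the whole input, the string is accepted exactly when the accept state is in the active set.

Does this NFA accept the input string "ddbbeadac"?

Answer: REJECT

Steps:
S₀ = ε-closure({0}) = {0,2,4}
'd' @ 1: {1,5,6,8,10}
'd' @ 2: {7,9,11}  [accepting]
'b' @ 3: {}  — no active states
rest 'beadac' ignored (set empty)
after full input: {}  (accept=7 not in)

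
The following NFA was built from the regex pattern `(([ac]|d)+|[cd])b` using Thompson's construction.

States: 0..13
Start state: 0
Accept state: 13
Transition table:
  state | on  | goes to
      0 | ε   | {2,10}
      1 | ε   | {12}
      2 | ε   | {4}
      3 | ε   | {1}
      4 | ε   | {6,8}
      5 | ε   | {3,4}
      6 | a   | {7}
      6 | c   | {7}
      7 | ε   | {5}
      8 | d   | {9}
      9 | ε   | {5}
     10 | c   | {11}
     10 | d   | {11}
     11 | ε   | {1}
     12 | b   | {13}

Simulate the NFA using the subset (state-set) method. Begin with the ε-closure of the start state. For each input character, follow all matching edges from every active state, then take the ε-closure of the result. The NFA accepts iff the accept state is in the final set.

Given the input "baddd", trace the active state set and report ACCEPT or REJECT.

initial (ε-close {0}): {0,2,4,6,8,10}
'b' @ 1: {}  — no active states
rest 'addd' ignored (set empty)
final: {}; accept 13 not in set

Answer: REJECT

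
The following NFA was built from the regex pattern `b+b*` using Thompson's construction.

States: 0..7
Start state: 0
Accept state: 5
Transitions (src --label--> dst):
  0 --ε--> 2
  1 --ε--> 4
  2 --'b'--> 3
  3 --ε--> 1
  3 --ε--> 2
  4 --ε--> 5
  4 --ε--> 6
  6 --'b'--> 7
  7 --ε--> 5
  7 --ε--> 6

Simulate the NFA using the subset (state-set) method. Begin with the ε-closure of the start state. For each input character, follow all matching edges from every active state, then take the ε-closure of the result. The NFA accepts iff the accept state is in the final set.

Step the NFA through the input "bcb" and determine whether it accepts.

initial (ε-close {0}): {0,2}
'b' @ 1: {1,2,3,4,5,6}  [accepting]
'c' @ 2: {}  — no active states
rest 'b' ignored (set empty)
end set {} — state 5 not in

Answer: REJECT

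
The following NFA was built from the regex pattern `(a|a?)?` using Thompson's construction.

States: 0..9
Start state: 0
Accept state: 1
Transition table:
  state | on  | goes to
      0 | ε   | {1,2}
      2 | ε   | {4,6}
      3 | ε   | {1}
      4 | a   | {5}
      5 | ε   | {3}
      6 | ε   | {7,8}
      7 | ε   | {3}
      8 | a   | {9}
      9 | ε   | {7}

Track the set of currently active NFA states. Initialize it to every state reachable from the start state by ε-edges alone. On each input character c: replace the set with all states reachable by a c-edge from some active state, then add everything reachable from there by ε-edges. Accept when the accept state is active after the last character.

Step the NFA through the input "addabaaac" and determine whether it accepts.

S₀ = ε-closure({0}) = {0,1,2,3,4,6,7,8}
'a' @ 1: {1,3,5,7,9}  (accept∈set)
'd' @ 2: {}  — no active states
rest 'dabaaac' ignored (set empty)
after full input: {}  (accept=1 not in)

Answer: REJECT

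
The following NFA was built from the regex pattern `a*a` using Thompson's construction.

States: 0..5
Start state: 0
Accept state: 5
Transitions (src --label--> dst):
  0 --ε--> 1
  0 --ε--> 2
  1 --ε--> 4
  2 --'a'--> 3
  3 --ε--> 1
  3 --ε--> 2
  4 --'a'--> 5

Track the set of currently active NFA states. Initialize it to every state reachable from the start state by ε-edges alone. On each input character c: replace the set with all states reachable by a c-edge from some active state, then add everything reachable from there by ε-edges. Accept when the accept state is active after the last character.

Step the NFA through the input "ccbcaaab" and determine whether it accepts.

S₀ = ε-closure({0}) = {0,1,2,4}
'c' @ 1: {}  — state set empty
rest 'cbcaaab' ignored (set empty)
final: {}; accept 5 not in set

Answer: REJECT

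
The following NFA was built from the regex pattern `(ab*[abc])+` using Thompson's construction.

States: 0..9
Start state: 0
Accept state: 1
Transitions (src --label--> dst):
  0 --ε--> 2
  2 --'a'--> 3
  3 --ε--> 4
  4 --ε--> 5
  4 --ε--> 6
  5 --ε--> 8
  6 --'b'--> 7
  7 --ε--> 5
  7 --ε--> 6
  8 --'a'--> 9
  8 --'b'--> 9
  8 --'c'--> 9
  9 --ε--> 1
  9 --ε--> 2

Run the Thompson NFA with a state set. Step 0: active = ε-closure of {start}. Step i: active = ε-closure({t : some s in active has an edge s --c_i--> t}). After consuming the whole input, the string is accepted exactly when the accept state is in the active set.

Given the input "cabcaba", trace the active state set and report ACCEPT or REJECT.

initial (ε-close {0}): {0,2}
'c' @ 1: {}  — state set empty
rest 'abcaba' ignored (set empty)
after full input: {}  (accept=1 not in)

Answer: REJECT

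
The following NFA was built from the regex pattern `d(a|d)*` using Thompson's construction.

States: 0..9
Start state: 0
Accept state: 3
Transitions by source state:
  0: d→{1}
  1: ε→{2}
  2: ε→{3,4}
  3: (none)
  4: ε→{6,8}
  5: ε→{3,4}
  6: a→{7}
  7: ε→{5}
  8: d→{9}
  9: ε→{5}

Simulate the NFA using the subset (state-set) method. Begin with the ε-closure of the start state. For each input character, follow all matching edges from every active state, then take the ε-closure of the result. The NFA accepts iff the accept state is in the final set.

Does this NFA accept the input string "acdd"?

Answer: REJECT

Steps:
start: ε-closure({0}) = {0}
'a' @ 1: {}  — no active states
rest 'cdd' ignored (set empty)
final: {}; accept 3 not in set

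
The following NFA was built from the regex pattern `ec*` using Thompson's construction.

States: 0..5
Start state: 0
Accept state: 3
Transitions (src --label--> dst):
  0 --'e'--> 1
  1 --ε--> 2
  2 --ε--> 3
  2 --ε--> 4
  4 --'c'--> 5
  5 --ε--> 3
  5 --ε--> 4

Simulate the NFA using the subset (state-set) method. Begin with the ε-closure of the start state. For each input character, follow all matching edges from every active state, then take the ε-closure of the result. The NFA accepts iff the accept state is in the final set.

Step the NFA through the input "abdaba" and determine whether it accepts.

initial (ε-close {0}): {0}
'a' @ 1: {}  — state set empty
rest 'bdaba' ignored (set empty)
after full input: {}  (accept=3 not in)

Answer: REJECT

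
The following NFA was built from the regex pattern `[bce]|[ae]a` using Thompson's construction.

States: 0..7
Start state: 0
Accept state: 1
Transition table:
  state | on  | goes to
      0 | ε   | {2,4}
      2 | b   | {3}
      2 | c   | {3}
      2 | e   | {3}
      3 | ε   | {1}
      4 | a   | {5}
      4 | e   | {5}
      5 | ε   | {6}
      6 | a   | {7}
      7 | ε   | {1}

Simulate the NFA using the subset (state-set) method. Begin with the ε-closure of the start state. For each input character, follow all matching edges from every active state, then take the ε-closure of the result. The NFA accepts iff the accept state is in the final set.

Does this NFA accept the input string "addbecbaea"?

initial (ε-close {0}): {0,2,4}
'a' @ 1: {5,6}
'd' @ 2: {}  — dead — no transitions
rest 'dbecbaea' ignored (set empty)
end set {} — state 1 not in

Answer: REJECT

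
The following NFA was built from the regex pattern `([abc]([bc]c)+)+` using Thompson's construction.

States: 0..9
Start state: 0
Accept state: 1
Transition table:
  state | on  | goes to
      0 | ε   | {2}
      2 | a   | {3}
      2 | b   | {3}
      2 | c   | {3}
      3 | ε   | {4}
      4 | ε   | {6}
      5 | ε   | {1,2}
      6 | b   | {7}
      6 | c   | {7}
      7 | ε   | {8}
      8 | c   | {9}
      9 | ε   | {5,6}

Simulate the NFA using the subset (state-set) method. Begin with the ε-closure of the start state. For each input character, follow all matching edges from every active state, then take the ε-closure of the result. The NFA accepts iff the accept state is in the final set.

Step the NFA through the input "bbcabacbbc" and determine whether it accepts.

Answer: REJECT

Trace:
S₀ = ε-closure({0}) = {0,2}
'b' @ 1: {3,4,6}
'b' @ 2: {7,8}
'c' @ 3: {1,2,5,6,9}  (accept∈set)
'a' @ 4: {3,4,6}
'b' @ 5: {7,8}
'a' @ 6: {}  — dead — no transitions
rest 'cbbc' ignored (set empty)
end set {} — state 1 not in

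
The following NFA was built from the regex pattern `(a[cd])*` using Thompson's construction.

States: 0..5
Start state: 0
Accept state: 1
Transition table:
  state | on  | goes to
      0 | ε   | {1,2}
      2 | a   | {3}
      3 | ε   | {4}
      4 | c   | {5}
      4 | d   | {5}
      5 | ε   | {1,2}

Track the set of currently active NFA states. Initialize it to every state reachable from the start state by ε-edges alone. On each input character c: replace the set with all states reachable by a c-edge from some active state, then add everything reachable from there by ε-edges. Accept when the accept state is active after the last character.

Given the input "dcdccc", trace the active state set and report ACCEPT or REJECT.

start: ε-closure({0}) = {0,1,2}
'd' @ 1: {}  — state set empty
rest 'cdccc' ignored (set empty)
after full input: {}  (accept=1 not in)

Answer: REJECT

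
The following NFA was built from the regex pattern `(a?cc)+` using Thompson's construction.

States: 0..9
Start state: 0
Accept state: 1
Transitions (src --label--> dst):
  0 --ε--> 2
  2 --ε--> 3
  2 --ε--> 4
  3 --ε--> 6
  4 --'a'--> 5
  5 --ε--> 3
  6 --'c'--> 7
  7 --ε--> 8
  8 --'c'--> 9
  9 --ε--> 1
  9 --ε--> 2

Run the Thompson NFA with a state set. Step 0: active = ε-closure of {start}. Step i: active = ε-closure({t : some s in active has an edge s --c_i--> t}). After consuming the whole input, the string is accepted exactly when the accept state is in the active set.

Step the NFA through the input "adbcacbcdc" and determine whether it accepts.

Answer: REJECT

Derivation:
start: ε-closure({0}) = {0,2,3,4,6}
'a' @ 1: {3,5,6}
'd' @ 2: {}  — no active states
rest 'bcacbcdc' ignored (set empty)
after full input: {}  (accept=1 not in)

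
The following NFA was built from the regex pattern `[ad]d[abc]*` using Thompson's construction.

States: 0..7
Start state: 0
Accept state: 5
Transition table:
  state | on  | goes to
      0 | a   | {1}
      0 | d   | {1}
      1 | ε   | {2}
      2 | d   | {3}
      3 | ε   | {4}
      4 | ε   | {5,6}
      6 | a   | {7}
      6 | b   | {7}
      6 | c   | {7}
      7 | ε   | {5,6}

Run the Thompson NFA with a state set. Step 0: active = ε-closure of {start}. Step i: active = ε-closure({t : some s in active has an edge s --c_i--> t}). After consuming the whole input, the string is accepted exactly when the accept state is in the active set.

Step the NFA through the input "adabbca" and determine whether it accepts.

Answer: ACCEPT

Derivation:
initial (ε-close {0}): {0}
'a' @ 1: {1,2}
'd' @ 2: {3,4,5,6}  [accepting]
'a' @ 3: {5,6,7}  [accepting]
'b' @ 4: {5,6,7}  [accepting]
'b' @ 5: {5,6,7}  [accepting]
'c' @ 6: {5,6,7}  [accepting]
'a' @ 7: {5,6,7}  [accepting]
after full input: {5,6,7}  (accept=5 in)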